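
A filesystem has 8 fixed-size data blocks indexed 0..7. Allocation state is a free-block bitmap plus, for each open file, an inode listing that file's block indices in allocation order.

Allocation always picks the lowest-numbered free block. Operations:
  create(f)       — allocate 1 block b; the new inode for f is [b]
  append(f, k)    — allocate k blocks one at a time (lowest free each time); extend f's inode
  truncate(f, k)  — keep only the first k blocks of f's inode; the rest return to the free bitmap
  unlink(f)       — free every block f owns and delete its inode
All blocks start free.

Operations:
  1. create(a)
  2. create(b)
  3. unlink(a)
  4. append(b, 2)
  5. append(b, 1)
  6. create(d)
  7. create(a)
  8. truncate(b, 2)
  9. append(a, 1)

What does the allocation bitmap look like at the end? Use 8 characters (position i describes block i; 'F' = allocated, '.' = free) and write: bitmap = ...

[1] create(a) — a=0 (map F.......)
[2] create(b) — a=0 b=1 (map FF......)
[3] unlink(a) — b=1 (map .F......)
[4] append(b, 2) — b=1,0,2 (map FFF.....)
[5] append(b, 1) — b=1,0,2,3 (map FFFF....)
[6] create(d) — b=1,0,2,3 d=4 (map FFFFF...)
[7] create(a) — a=5 b=1,0,2,3 d=4 (map FFFFFF..)
[8] truncate(b, 2) — a=5 b=1,0 d=4 (map FF..FF..)
[9] append(a, 1) — a=5,2 b=1,0 d=4 (map FFF.FF..)

bitmap = FFF.FF..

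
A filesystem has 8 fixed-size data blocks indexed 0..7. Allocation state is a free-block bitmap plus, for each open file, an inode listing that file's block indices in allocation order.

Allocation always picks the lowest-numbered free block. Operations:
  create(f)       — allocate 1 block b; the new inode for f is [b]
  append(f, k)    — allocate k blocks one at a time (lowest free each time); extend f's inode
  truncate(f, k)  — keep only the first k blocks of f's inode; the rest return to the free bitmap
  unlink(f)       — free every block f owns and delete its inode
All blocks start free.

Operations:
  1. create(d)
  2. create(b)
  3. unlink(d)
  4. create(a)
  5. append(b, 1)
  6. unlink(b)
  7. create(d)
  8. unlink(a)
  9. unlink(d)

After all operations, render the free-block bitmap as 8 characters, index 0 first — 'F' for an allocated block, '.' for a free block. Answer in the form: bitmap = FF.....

after create(d) → d:[0]  free=[F.......]
after create(b) → b:[1], d:[0]  free=[FF......]
after unlink(d) → b:[1]  free=[.F......]
after create(a) → a:[0], b:[1]  free=[FF......]
after append(b, 1) → a:[0], b:[1, 2]  free=[FFF.....]
after unlink(b) → a:[0]  free=[F.......]
after create(d) → a:[0], d:[1]  free=[FF......]
after unlink(a) → d:[1]  free=[.F......]
after unlink(d) →   free=[........]

bitmap = ........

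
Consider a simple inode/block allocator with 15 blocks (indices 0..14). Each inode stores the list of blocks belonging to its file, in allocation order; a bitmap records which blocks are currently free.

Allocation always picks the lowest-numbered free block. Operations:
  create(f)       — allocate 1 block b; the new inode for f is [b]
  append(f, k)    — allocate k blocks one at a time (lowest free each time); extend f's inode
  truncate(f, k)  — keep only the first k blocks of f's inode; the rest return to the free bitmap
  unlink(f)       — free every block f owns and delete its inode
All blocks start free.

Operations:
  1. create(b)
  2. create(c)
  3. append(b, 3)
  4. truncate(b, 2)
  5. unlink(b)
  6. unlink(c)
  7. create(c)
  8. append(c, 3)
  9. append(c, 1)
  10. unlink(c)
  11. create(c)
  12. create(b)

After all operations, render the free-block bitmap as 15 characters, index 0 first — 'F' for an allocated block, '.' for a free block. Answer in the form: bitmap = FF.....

[1] create(b) — b=0 (map F..............)
[2] create(c) — b=0 c=1 (map FF.............)
[3] append(b, 3) — b=0,2,3,4 c=1 (map FFFFF..........)
[4] truncate(b, 2) — b=0,2 c=1 (map FFF............)
[5] unlink(b) — c=1 (map .F.............)
[6] unlink(c) —  (map ...............)
[7] create(c) — c=0 (map F..............)
[8] append(c, 3) — c=0,1,2,3 (map FFFF...........)
[9] append(c, 1) — c=0,1,2,3,4 (map FFFFF..........)
[10] unlink(c) —  (map ...............)
[11] create(c) — c=0 (map F..............)
[12] create(b) — b=1 c=0 (map FF.............)

bitmap = FF.............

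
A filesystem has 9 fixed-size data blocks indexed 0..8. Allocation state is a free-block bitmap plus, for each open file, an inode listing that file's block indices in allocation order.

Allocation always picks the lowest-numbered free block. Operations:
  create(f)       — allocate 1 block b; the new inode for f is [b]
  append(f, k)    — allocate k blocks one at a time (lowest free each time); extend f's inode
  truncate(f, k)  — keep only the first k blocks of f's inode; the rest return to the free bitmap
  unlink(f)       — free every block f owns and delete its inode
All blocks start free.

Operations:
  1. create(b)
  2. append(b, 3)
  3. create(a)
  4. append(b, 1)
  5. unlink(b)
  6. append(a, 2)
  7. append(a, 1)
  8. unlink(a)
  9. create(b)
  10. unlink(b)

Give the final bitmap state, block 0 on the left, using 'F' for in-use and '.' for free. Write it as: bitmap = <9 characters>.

bitmap = .........

after create(b) → b:[0]  free=[F........]
after append(b, 3) → b:[0, 1, 2, 3]  free=[FFFF.....]
after create(a) → a:[4], b:[0, 1, 2, 3]  free=[FFFFF....]
after append(b, 1) → a:[4], b:[0, 1, 2, 3, 5]  free=[FFFFFF...]
after unlink(b) → a:[4]  free=[....F....]
after append(a, 2) → a:[4, 0, 1]  free=[FF..F....]
after append(a, 1) → a:[4, 0, 1, 2]  free=[FFF.F....]
after unlink(a) →   free=[.........]
after create(b) → b:[0]  free=[F........]
after unlink(b) →   free=[.........]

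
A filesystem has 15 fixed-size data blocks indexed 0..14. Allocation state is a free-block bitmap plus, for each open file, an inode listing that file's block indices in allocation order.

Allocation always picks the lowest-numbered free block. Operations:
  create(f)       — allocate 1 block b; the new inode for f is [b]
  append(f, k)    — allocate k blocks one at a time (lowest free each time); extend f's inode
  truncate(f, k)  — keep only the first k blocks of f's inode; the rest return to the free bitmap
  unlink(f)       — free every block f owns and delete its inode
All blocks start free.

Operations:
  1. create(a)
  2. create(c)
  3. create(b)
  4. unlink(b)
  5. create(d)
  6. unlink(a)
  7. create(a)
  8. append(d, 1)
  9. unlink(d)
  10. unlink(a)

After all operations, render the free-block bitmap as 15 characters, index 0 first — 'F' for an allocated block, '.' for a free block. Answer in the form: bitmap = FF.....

  1. create(a)  ⇒  F..............  {a→[0]}
  2. create(c)  ⇒  FF.............  {a→[0]; c→[1]}
  3. create(b)  ⇒  FFF............  {a→[0]; b→[2]; c→[1]}
  4. unlink(b)  ⇒  FF.............  {a→[0]; c→[1]}
  5. create(d)  ⇒  FFF............  {a→[0]; c→[1]; d→[2]}
  6. unlink(a)  ⇒  .FF............  {c→[1]; d→[2]}
  7. create(a)  ⇒  FFF............  {a→[0]; c→[1]; d→[2]}
  8. append(d, 1)  ⇒  FFFF...........  {a→[0]; c→[1]; d→[2, 3]}
  9. unlink(d)  ⇒  FF.............  {a→[0]; c→[1]}
  10. unlink(a)  ⇒  .F.............  {c→[1]}

bitmap = .F.............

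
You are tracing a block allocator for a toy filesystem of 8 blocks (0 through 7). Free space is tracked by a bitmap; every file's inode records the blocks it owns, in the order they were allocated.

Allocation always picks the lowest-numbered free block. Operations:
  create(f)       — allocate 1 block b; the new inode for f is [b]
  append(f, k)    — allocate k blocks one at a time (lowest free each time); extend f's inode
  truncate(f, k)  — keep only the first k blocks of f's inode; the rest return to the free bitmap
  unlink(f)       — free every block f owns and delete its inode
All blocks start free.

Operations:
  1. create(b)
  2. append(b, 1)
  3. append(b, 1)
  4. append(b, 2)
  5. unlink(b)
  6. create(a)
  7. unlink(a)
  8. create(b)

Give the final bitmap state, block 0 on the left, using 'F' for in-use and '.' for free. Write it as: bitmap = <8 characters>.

create(b): bitmap=F....... | b=[0]
append(b, 1): bitmap=FF...... | b=[0, 1]
append(b, 1): bitmap=FFF..... | b=[0, 1, 2]
append(b, 2): bitmap=FFFFF... | b=[0, 1, 2, 3, 4]
unlink(b): bitmap=........ | 
create(a): bitmap=F....... | a=[0]
unlink(a): bitmap=........ | 
create(b): bitmap=F....... | b=[0]

bitmap = F.......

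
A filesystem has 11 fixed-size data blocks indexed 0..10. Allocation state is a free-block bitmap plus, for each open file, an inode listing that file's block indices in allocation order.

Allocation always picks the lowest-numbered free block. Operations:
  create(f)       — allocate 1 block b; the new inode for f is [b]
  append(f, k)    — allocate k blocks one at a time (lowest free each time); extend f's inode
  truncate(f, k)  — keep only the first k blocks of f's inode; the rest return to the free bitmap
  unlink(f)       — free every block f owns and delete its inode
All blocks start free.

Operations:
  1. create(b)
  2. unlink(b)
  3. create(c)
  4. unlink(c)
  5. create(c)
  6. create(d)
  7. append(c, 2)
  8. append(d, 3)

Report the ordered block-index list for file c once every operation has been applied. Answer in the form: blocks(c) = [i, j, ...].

blocks(c) = [0, 2, 3]

after create(b) → b:[0]  free=[F..........]
after unlink(b) →   free=[...........]
after create(c) → c:[0]  free=[F..........]
after unlink(c) →   free=[...........]
after create(c) → c:[0]  free=[F..........]
after create(d) → c:[0], d:[1]  free=[FF.........]
after append(c, 2) → c:[0, 2, 3], d:[1]  free=[FFFF.......]
after append(d, 3) → c:[0, 2, 3], d:[1, 4, 5, 6]  free=[FFFFFFF....]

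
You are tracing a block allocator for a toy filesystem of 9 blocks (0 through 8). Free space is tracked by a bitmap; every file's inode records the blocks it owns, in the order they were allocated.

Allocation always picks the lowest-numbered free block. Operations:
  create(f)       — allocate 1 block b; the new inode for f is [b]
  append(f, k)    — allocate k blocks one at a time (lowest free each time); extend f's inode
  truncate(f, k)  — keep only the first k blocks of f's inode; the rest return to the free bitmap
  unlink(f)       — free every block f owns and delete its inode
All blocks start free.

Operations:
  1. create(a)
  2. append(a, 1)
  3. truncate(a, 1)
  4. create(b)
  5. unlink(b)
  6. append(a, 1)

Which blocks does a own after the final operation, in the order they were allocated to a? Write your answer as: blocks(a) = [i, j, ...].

  1. create(a)  ⇒  F........  {a→[0]}
  2. append(a, 1)  ⇒  FF.......  {a→[0, 1]}
  3. truncate(a, 1)  ⇒  F........  {a→[0]}
  4. create(b)  ⇒  FF.......  {a→[0]; b→[1]}
  5. unlink(b)  ⇒  F........  {a→[0]}
  6. append(a, 1)  ⇒  FF.......  {a→[0, 1]}

blocks(a) = [0, 1]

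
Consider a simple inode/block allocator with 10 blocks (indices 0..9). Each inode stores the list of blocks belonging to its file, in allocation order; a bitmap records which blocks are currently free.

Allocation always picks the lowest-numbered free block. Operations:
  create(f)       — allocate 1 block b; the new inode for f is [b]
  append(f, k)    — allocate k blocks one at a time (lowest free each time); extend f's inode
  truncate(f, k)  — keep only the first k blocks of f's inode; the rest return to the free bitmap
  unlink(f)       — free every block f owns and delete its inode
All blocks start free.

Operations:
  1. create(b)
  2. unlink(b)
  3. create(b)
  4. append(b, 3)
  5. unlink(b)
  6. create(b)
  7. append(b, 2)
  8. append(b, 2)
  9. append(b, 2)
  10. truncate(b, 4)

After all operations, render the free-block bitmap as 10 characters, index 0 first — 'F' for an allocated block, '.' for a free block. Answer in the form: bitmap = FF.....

bitmap = FFFF......

  1. create(b)  ⇒  F.........  {b→[0]}
  2. unlink(b)  ⇒  ..........  {}
  3. create(b)  ⇒  F.........  {b→[0]}
  4. append(b, 3)  ⇒  FFFF......  {b→[0, 1, 2, 3]}
  5. unlink(b)  ⇒  ..........  {}
  6. create(b)  ⇒  F.........  {b→[0]}
  7. append(b, 2)  ⇒  FFF.......  {b→[0, 1, 2]}
  8. append(b, 2)  ⇒  FFFFF.....  {b→[0, 1, 2, 3, 4]}
  9. append(b, 2)  ⇒  FFFFFFF...  {b→[0, 1, 2, 3, 4, 5, 6]}
  10. truncate(b, 4)  ⇒  FFFF......  {b→[0, 1, 2, 3]}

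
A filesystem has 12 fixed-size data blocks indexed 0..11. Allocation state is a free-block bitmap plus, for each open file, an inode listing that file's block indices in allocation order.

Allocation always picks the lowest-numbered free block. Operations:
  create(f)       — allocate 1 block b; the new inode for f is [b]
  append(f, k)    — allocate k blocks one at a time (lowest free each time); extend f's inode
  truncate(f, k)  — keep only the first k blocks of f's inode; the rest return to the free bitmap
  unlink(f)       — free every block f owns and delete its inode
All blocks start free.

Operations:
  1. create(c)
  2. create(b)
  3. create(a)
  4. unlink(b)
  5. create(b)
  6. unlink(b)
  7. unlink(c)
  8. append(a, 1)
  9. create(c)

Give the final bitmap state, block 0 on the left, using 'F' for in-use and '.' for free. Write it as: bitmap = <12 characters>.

  1. create(c)  ⇒  F...........  {c→[0]}
  2. create(b)  ⇒  FF..........  {b→[1]; c→[0]}
  3. create(a)  ⇒  FFF.........  {a→[2]; b→[1]; c→[0]}
  4. unlink(b)  ⇒  F.F.........  {a→[2]; c→[0]}
  5. create(b)  ⇒  FFF.........  {a→[2]; b→[1]; c→[0]}
  6. unlink(b)  ⇒  F.F.........  {a→[2]; c→[0]}
  7. unlink(c)  ⇒  ..F.........  {a→[2]}
  8. append(a, 1)  ⇒  F.F.........  {a→[2, 0]}
  9. create(c)  ⇒  FFF.........  {a→[2, 0]; c→[1]}

bitmap = FFF.........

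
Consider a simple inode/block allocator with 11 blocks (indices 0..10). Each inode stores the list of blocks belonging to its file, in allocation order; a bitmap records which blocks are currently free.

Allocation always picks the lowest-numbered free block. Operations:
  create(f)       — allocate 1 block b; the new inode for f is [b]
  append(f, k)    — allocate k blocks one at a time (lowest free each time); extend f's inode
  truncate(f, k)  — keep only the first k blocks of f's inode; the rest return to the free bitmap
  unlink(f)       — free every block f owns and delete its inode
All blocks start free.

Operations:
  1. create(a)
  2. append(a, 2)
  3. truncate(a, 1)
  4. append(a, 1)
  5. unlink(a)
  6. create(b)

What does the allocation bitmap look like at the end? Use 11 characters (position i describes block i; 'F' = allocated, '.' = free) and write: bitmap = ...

  1. create(a)  ⇒  F..........  {a→[0]}
  2. append(a, 2)  ⇒  FFF........  {a→[0, 1, 2]}
  3. truncate(a, 1)  ⇒  F..........  {a→[0]}
  4. append(a, 1)  ⇒  FF.........  {a→[0, 1]}
  5. unlink(a)  ⇒  ...........  {}
  6. create(b)  ⇒  F..........  {b→[0]}

bitmap = F..........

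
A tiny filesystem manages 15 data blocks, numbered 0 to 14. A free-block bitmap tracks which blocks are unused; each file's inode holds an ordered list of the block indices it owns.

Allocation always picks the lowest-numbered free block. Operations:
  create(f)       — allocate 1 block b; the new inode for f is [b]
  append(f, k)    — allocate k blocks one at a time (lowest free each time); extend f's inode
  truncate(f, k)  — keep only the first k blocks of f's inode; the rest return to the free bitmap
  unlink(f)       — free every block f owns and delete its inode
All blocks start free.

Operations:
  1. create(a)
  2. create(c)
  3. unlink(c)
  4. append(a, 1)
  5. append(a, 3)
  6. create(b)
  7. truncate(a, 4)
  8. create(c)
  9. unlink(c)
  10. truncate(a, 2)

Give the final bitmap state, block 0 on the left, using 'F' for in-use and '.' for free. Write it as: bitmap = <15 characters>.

bitmap = FF...F.........

after create(a) → a:[0]  free=[F..............]
after create(c) → a:[0], c:[1]  free=[FF.............]
after unlink(c) → a:[0]  free=[F..............]
after append(a, 1) → a:[0, 1]  free=[FF.............]
after append(a, 3) → a:[0, 1, 2, 3, 4]  free=[FFFFF..........]
after create(b) → a:[0, 1, 2, 3, 4], b:[5]  free=[FFFFFF.........]
after truncate(a, 4) → a:[0, 1, 2, 3], b:[5]  free=[FFFF.F.........]
after create(c) → a:[0, 1, 2, 3], b:[5], c:[4]  free=[FFFFFF.........]
after unlink(c) → a:[0, 1, 2, 3], b:[5]  free=[FFFF.F.........]
after truncate(a, 2) → a:[0, 1], b:[5]  free=[FF...F.........]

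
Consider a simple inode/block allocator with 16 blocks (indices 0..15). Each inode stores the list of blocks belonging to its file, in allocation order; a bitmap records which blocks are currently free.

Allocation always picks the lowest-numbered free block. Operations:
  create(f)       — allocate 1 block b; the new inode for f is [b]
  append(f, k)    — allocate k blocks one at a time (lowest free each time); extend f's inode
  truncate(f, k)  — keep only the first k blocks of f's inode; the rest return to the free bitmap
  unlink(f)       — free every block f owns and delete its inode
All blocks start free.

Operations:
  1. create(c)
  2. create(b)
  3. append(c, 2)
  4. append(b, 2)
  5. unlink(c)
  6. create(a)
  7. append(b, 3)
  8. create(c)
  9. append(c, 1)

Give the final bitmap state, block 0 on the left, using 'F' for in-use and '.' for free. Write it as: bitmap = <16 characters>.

bitmap = FFFFFFFFF.......

  1. create(c)  ⇒  F...............  {c→[0]}
  2. create(b)  ⇒  FF..............  {b→[1]; c→[0]}
  3. append(c, 2)  ⇒  FFFF............  {b→[1]; c→[0, 2, 3]}
  4. append(b, 2)  ⇒  FFFFFF..........  {b→[1, 4, 5]; c→[0, 2, 3]}
  5. unlink(c)  ⇒  .F..FF..........  {b→[1, 4, 5]}
  6. create(a)  ⇒  FF..FF..........  {a→[0]; b→[1, 4, 5]}
  7. append(b, 3)  ⇒  FFFFFFF.........  {a→[0]; b→[1, 4, 5, 2, 3, 6]}
  8. create(c)  ⇒  FFFFFFFF........  {a→[0]; b→[1, 4, 5, 2, 3, 6]; c→[7]}
  9. append(c, 1)  ⇒  FFFFFFFFF.......  {a→[0]; b→[1, 4, 5, 2, 3, 6]; c→[7, 8]}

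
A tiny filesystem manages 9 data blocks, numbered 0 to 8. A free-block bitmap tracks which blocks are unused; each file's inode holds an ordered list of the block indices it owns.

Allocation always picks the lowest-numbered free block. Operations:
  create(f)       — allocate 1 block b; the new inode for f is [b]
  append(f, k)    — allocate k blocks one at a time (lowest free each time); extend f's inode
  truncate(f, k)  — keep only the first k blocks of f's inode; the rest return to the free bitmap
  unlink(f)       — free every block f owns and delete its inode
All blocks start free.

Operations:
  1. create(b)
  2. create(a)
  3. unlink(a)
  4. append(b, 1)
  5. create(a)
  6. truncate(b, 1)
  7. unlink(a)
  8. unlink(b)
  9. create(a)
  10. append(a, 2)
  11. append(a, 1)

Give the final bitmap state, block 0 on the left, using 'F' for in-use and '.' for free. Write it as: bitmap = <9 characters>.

bitmap = FFFF.....

after create(b) → b:[0]  free=[F........]
after create(a) → a:[1], b:[0]  free=[FF.......]
after unlink(a) → b:[0]  free=[F........]
after append(b, 1) → b:[0, 1]  free=[FF.......]
after create(a) → a:[2], b:[0, 1]  free=[FFF......]
after truncate(b, 1) → a:[2], b:[0]  free=[F.F......]
after unlink(a) → b:[0]  free=[F........]
after unlink(b) →   free=[.........]
after create(a) → a:[0]  free=[F........]
after append(a, 2) → a:[0, 1, 2]  free=[FFF......]
after append(a, 1) → a:[0, 1, 2, 3]  free=[FFFF.....]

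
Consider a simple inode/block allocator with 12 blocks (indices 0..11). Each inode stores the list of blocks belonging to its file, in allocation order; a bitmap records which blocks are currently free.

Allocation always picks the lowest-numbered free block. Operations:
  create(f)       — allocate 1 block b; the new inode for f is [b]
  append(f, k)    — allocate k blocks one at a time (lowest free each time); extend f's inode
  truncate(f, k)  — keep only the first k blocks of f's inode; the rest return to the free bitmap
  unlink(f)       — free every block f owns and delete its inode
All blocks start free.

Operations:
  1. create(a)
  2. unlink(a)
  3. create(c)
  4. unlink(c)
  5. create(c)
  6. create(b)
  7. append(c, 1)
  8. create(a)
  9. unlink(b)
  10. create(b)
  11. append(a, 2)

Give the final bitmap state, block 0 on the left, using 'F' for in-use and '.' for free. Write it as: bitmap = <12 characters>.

bitmap = FFFFFF......

  1. create(a)  ⇒  F...........  {a→[0]}
  2. unlink(a)  ⇒  ............  {}
  3. create(c)  ⇒  F...........  {c→[0]}
  4. unlink(c)  ⇒  ............  {}
  5. create(c)  ⇒  F...........  {c→[0]}
  6. create(b)  ⇒  FF..........  {b→[1]; c→[0]}
  7. append(c, 1)  ⇒  FFF.........  {b→[1]; c→[0, 2]}
  8. create(a)  ⇒  FFFF........  {a→[3]; b→[1]; c→[0, 2]}
  9. unlink(b)  ⇒  F.FF........  {a→[3]; c→[0, 2]}
  10. create(b)  ⇒  FFFF........  {a→[3]; b→[1]; c→[0, 2]}
  11. append(a, 2)  ⇒  FFFFFF......  {a→[3, 4, 5]; b→[1]; c→[0, 2]}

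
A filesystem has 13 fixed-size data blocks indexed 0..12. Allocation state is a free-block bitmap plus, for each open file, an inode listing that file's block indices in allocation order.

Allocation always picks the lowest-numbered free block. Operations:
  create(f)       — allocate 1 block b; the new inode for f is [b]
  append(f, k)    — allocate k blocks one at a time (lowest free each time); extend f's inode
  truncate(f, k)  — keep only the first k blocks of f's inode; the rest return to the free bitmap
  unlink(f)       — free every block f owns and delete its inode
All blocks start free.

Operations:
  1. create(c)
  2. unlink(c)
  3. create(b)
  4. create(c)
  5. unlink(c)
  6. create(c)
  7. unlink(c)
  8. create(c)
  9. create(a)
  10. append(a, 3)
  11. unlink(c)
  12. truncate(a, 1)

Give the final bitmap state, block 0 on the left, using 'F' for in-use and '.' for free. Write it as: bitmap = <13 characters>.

bitmap = F.F..........

  1. create(c)  ⇒  F............  {c→[0]}
  2. unlink(c)  ⇒  .............  {}
  3. create(b)  ⇒  F............  {b→[0]}
  4. create(c)  ⇒  FF...........  {b→[0]; c→[1]}
  5. unlink(c)  ⇒  F............  {b→[0]}
  6. create(c)  ⇒  FF...........  {b→[0]; c→[1]}
  7. unlink(c)  ⇒  F............  {b→[0]}
  8. create(c)  ⇒  FF...........  {b→[0]; c→[1]}
  9. create(a)  ⇒  FFF..........  {a→[2]; b→[0]; c→[1]}
  10. append(a, 3)  ⇒  FFFFFF.......  {a→[2, 3, 4, 5]; b→[0]; c→[1]}
  11. unlink(c)  ⇒  F.FFFF.......  {a→[2, 3, 4, 5]; b→[0]}
  12. truncate(a, 1)  ⇒  F.F..........  {a→[2]; b→[0]}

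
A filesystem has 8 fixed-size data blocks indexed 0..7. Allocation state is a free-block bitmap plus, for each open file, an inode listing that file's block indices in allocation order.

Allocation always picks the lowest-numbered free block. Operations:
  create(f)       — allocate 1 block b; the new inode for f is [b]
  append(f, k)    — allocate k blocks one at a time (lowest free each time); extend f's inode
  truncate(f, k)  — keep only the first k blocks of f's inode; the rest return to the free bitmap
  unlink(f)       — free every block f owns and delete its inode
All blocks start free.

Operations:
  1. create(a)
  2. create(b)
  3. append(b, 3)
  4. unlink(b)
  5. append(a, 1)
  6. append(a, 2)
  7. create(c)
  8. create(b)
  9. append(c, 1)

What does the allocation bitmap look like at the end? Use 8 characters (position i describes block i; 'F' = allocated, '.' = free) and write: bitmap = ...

bitmap = FFFFFFF.

  1. create(a)  ⇒  F.......  {a→[0]}
  2. create(b)  ⇒  FF......  {a→[0]; b→[1]}
  3. append(b, 3)  ⇒  FFFFF...  {a→[0]; b→[1, 2, 3, 4]}
  4. unlink(b)  ⇒  F.......  {a→[0]}
  5. append(a, 1)  ⇒  FF......  {a→[0, 1]}
  6. append(a, 2)  ⇒  FFFF....  {a→[0, 1, 2, 3]}
  7. create(c)  ⇒  FFFFF...  {a→[0, 1, 2, 3]; c→[4]}
  8. create(b)  ⇒  FFFFFF..  {a→[0, 1, 2, 3]; b→[5]; c→[4]}
  9. append(c, 1)  ⇒  FFFFFFF.  {a→[0, 1, 2, 3]; b→[5]; c→[4, 6]}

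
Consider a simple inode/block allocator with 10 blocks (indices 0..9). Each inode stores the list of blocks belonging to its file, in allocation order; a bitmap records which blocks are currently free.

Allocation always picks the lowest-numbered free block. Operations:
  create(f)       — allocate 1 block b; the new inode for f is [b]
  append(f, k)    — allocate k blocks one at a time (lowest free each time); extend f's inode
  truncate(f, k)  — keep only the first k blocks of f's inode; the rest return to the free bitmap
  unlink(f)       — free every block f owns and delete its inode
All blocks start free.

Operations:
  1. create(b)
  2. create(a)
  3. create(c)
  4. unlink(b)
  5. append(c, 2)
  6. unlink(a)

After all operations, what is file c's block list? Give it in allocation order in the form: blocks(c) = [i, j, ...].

  1. create(b)  ⇒  F.........  {b→[0]}
  2. create(a)  ⇒  FF........  {a→[1]; b→[0]}
  3. create(c)  ⇒  FFF.......  {a→[1]; b→[0]; c→[2]}
  4. unlink(b)  ⇒  .FF.......  {a→[1]; c→[2]}
  5. append(c, 2)  ⇒  FFFF......  {a→[1]; c→[2, 0, 3]}
  6. unlink(a)  ⇒  F.FF......  {c→[2, 0, 3]}

blocks(c) = [2, 0, 3]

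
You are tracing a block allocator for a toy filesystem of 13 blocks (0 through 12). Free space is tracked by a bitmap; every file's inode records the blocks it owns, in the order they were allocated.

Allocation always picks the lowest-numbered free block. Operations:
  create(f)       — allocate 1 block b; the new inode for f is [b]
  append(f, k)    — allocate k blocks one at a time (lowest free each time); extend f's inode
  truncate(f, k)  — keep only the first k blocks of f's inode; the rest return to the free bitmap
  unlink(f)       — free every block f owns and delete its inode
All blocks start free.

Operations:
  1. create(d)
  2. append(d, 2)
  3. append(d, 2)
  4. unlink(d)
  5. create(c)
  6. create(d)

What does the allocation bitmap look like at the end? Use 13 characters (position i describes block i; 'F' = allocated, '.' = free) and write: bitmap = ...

bitmap = FF...........

after create(d) → d:[0]  free=[F............]
after append(d, 2) → d:[0, 1, 2]  free=[FFF..........]
after append(d, 2) → d:[0, 1, 2, 3, 4]  free=[FFFFF........]
after unlink(d) →   free=[.............]
after create(c) → c:[0]  free=[F............]
after create(d) → c:[0], d:[1]  free=[FF...........]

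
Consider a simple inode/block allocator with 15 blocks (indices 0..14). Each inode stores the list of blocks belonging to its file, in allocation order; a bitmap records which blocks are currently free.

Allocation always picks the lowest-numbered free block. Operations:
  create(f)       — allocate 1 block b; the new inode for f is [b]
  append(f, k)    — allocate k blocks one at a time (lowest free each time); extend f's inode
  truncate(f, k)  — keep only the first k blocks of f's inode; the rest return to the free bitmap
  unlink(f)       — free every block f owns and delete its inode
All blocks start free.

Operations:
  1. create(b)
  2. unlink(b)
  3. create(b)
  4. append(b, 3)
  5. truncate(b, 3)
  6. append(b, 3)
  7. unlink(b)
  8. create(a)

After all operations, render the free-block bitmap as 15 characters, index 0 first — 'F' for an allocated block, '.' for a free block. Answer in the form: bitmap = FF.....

bitmap = F..............

create(b): bitmap=F.............. | b=[0]
unlink(b): bitmap=............... | 
create(b): bitmap=F.............. | b=[0]
append(b, 3): bitmap=FFFF........... | b=[0, 1, 2, 3]
truncate(b, 3): bitmap=FFF............ | b=[0, 1, 2]
append(b, 3): bitmap=FFFFFF......... | b=[0, 1, 2, 3, 4, 5]
unlink(b): bitmap=............... | 
create(a): bitmap=F.............. | a=[0]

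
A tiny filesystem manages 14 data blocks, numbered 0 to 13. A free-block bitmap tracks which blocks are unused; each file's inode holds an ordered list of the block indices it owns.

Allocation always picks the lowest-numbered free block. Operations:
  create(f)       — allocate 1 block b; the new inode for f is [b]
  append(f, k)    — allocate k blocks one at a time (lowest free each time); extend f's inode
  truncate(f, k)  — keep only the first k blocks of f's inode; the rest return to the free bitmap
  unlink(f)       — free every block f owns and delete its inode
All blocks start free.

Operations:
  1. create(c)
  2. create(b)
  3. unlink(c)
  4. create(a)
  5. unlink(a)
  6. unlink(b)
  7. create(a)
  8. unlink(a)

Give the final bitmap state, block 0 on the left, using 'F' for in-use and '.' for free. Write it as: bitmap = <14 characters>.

[1] create(c) — c=0 (map F.............)
[2] create(b) — b=1 c=0 (map FF............)
[3] unlink(c) — b=1 (map .F............)
[4] create(a) — a=0 b=1 (map FF............)
[5] unlink(a) — b=1 (map .F............)
[6] unlink(b) —  (map ..............)
[7] create(a) — a=0 (map F.............)
[8] unlink(a) —  (map ..............)

bitmap = ..............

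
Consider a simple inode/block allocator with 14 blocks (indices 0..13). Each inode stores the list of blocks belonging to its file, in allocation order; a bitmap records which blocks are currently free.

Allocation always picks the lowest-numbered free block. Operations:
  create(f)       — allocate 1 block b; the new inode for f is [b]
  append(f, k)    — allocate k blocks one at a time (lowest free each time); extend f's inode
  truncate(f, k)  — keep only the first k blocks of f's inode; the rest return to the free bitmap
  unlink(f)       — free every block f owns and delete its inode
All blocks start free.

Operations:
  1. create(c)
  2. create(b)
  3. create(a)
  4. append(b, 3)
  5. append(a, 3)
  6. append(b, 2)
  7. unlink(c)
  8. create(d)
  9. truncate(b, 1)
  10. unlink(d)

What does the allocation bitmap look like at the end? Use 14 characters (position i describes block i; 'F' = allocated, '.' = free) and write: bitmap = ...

  1. create(c)  ⇒  F.............  {c→[0]}
  2. create(b)  ⇒  FF............  {b→[1]; c→[0]}
  3. create(a)  ⇒  FFF...........  {a→[2]; b→[1]; c→[0]}
  4. append(b, 3)  ⇒  FFFFFF........  {a→[2]; b→[1, 3, 4, 5]; c→[0]}
  5. append(a, 3)  ⇒  FFFFFFFFF.....  {a→[2, 6, 7, 8]; b→[1, 3, 4, 5]; c→[0]}
  6. append(b, 2)  ⇒  FFFFFFFFFFF...  {a→[2, 6, 7, 8]; b→[1, 3, 4, 5, 9, 10]; c→[0]}
  7. unlink(c)  ⇒  .FFFFFFFFFF...  {a→[2, 6, 7, 8]; b→[1, 3, 4, 5, 9, 10]}
  8. create(d)  ⇒  FFFFFFFFFFF...  {a→[2, 6, 7, 8]; b→[1, 3, 4, 5, 9, 10]; d→[0]}
  9. truncate(b, 1)  ⇒  FFF...FFF.....  {a→[2, 6, 7, 8]; b→[1]; d→[0]}
  10. unlink(d)  ⇒  .FF...FFF.....  {a→[2, 6, 7, 8]; b→[1]}

bitmap = .FF...FFF.....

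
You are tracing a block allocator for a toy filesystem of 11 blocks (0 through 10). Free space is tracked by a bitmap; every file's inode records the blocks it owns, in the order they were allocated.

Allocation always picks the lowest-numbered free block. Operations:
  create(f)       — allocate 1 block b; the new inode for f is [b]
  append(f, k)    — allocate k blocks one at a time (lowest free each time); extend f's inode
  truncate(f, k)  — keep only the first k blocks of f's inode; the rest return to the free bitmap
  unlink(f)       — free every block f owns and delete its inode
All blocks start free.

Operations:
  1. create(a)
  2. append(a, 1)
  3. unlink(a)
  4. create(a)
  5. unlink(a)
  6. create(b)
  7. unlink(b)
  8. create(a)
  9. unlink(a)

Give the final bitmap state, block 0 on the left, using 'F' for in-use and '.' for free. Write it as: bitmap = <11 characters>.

  1. create(a)  ⇒  F..........  {a→[0]}
  2. append(a, 1)  ⇒  FF.........  {a→[0, 1]}
  3. unlink(a)  ⇒  ...........  {}
  4. create(a)  ⇒  F..........  {a→[0]}
  5. unlink(a)  ⇒  ...........  {}
  6. create(b)  ⇒  F..........  {b→[0]}
  7. unlink(b)  ⇒  ...........  {}
  8. create(a)  ⇒  F..........  {a→[0]}
  9. unlink(a)  ⇒  ...........  {}

bitmap = ...........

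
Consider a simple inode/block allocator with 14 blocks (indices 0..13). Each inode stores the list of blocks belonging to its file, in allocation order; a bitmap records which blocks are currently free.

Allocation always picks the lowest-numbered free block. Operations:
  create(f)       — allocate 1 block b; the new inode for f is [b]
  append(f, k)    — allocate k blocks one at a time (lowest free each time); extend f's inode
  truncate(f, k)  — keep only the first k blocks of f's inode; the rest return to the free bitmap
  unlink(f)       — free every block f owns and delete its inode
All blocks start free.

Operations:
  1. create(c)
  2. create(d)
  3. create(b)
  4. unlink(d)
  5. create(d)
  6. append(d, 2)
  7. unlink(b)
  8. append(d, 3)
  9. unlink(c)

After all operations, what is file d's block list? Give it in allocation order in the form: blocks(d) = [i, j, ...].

blocks(d) = [1, 3, 4, 2, 5, 6]

after create(c) → c:[0]  free=[F.............]
after create(d) → c:[0], d:[1]  free=[FF............]
after create(b) → b:[2], c:[0], d:[1]  free=[FFF...........]
after unlink(d) → b:[2], c:[0]  free=[F.F...........]
after create(d) → b:[2], c:[0], d:[1]  free=[FFF...........]
after append(d, 2) → b:[2], c:[0], d:[1, 3, 4]  free=[FFFFF.........]
after unlink(b) → c:[0], d:[1, 3, 4]  free=[FF.FF.........]
after append(d, 3) → c:[0], d:[1, 3, 4, 2, 5, 6]  free=[FFFFFFF.......]
after unlink(c) → d:[1, 3, 4, 2, 5, 6]  free=[.FFFFFF.......]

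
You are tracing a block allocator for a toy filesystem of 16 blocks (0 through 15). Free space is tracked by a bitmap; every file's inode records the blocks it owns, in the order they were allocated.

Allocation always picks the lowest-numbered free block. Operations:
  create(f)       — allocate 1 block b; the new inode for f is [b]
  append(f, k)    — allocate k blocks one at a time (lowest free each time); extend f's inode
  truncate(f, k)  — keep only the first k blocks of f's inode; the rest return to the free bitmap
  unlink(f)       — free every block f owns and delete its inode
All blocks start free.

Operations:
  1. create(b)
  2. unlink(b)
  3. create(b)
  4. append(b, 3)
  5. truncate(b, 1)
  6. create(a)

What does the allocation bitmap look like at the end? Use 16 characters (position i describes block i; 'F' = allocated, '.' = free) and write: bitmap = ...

[1] create(b) — b=0 (map F...............)
[2] unlink(b) —  (map ................)
[3] create(b) — b=0 (map F...............)
[4] append(b, 3) — b=0,1,2,3 (map FFFF............)
[5] truncate(b, 1) — b=0 (map F...............)
[6] create(a) — a=1 b=0 (map FF..............)

bitmap = FF..............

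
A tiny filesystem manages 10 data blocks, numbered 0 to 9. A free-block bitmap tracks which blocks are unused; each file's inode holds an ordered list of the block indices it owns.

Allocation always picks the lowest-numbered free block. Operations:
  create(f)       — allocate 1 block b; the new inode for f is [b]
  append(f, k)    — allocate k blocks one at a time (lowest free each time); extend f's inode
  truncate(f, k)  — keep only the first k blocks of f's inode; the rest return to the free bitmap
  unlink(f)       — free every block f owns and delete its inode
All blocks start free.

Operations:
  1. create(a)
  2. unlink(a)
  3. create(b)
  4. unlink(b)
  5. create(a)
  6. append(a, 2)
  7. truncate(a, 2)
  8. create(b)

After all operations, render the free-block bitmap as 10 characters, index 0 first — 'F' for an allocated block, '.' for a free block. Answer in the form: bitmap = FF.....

bitmap = FFF.......

create(a): bitmap=F......... | a=[0]
unlink(a): bitmap=.......... | 
create(b): bitmap=F......... | b=[0]
unlink(b): bitmap=.......... | 
create(a): bitmap=F......... | a=[0]
append(a, 2): bitmap=FFF....... | a=[0, 1, 2]
truncate(a, 2): bitmap=FF........ | a=[0, 1]
create(b): bitmap=FFF....... | a=[0, 1] b=[2]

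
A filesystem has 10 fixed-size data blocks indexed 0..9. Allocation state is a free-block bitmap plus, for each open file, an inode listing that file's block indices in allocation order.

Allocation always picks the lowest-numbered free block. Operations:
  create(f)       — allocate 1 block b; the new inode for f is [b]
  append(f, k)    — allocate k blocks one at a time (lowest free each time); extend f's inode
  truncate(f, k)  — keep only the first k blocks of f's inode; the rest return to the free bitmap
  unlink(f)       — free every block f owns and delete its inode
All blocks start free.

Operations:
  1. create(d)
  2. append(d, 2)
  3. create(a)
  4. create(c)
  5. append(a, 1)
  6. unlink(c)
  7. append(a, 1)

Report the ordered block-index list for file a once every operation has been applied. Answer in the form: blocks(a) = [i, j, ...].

[1] create(d) — d=0 (map F.........)
[2] append(d, 2) — d=0,1,2 (map FFF.......)
[3] create(a) — a=3 d=0,1,2 (map FFFF......)
[4] create(c) — a=3 c=4 d=0,1,2 (map FFFFF.....)
[5] append(a, 1) — a=3,5 c=4 d=0,1,2 (map FFFFFF....)
[6] unlink(c) — a=3,5 d=0,1,2 (map FFFF.F....)
[7] append(a, 1) — a=3,5,4 d=0,1,2 (map FFFFFF....)

blocks(a) = [3, 5, 4]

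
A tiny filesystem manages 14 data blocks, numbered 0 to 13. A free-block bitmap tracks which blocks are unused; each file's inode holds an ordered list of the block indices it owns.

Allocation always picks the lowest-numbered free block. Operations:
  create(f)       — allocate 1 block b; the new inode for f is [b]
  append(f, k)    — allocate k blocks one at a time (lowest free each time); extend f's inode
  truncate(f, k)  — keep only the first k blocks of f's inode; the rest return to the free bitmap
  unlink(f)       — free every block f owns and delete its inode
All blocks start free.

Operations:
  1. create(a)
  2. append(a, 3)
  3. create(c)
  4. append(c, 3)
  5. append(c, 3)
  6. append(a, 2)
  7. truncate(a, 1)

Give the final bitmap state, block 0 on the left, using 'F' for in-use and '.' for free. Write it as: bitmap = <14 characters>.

create(a): bitmap=F............. | a=[0]
append(a, 3): bitmap=FFFF.......... | a=[0, 1, 2, 3]
create(c): bitmap=FFFFF......... | a=[0, 1, 2, 3] c=[4]
append(c, 3): bitmap=FFFFFFFF...... | a=[0, 1, 2, 3] c=[4, 5, 6, 7]
append(c, 3): bitmap=FFFFFFFFFFF... | a=[0, 1, 2, 3] c=[4, 5, 6, 7, 8, 9, 10]
append(a, 2): bitmap=FFFFFFFFFFFFF. | a=[0, 1, 2, 3, 11, 12] c=[4, 5, 6, 7, 8, 9, 10]
truncate(a, 1): bitmap=F...FFFFFFF... | a=[0] c=[4, 5, 6, 7, 8, 9, 10]

bitmap = F...FFFFFFF...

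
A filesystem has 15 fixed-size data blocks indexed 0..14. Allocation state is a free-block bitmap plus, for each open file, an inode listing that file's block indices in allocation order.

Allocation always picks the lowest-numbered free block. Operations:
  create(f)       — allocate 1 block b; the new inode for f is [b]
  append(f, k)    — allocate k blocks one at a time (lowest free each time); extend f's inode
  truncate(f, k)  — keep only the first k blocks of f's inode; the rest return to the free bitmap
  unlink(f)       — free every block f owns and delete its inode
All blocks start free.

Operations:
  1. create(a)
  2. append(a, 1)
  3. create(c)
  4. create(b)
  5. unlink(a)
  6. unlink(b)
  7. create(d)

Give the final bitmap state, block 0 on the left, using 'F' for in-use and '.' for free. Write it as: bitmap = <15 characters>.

create(a): bitmap=F.............. | a=[0]
append(a, 1): bitmap=FF............. | a=[0, 1]
create(c): bitmap=FFF............ | a=[0, 1] c=[2]
create(b): bitmap=FFFF........... | a=[0, 1] b=[3] c=[2]
unlink(a): bitmap=..FF........... | b=[3] c=[2]
unlink(b): bitmap=..F............ | c=[2]
create(d): bitmap=F.F............ | c=[2] d=[0]

bitmap = F.F............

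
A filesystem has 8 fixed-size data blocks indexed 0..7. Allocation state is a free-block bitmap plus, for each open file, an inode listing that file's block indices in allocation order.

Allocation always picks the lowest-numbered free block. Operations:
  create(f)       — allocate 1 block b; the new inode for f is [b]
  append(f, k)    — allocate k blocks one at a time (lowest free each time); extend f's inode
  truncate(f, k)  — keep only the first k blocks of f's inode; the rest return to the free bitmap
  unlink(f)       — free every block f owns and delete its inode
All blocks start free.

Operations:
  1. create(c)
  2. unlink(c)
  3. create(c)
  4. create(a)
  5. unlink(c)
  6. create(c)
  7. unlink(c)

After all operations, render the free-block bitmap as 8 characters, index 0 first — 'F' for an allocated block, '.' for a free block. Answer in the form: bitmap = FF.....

bitmap = .F......

create(c): bitmap=F....... | c=[0]
unlink(c): bitmap=........ | 
create(c): bitmap=F....... | c=[0]
create(a): bitmap=FF...... | a=[1] c=[0]
unlink(c): bitmap=.F...... | a=[1]
create(c): bitmap=FF...... | a=[1] c=[0]
unlink(c): bitmap=.F...... | a=[1]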